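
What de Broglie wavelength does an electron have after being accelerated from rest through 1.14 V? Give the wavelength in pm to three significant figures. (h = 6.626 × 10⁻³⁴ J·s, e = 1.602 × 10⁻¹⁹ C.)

λ = 1150 pm

KE = eV = 1.602 × 10⁻¹⁹ × 1.140 = 1.826 × 10⁻¹⁹ J.
p = √(2mKE) = √(2 × 9.109 × 10⁻³¹ × 1.826 × 10⁻¹⁹) = 5.768 × 10⁻²⁵ kg·m/s.
λ = h/p = 6.626 × 10⁻³⁴ / 5.768 × 10⁻²⁵ = 1.15 × 10⁻⁹ m = 1150 pm.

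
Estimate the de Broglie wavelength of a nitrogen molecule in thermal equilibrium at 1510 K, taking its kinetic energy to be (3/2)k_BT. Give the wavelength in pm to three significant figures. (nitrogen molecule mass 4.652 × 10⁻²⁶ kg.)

KE = (3/2)k_BT = 1.5 × 1.381 × 10⁻²³ × 1510 = 3.128 × 10⁻²⁰ J.
p = √(2mKE) = √(2 × 4.652 × 10⁻²⁶ × 3.128 × 10⁻²⁰) = 5.395 × 10⁻²³ kg·m/s.
λ = h/p = 1.23 × 10⁻¹¹ m = 12.3 pm.

λ = 12.3 pm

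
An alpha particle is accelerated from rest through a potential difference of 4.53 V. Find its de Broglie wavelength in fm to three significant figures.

λ = 4770 fm

KE = 2eV = 2 × 1.602 × 10⁻¹⁹ × 4.530 = 1.451 × 10⁻¹⁸ J.
p = √(2mKE) = √(2 × 6.645 × 10⁻²⁷ × 1.451 × 10⁻¹⁸) = 1.389 × 10⁻²² kg·m/s.
λ = h/p = 6.626 × 10⁻³⁴ / 1.389 × 10⁻²² = 4.77 × 10⁻¹² m = 4770 fm.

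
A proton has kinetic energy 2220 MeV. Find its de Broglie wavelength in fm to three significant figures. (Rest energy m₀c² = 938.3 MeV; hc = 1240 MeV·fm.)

Total energy E = KE + m₀c² = 2220 + 938.3 = 3158.3 MeV.
(pc)² = E² − (m₀c²)² = (3158.3)² − (938.3)² = 9.094 × 10⁶ MeV², so pc = 3016 MeV.
λ = hc/(pc) = 1240 MeV·fm / 3016 MeV = 0.411 fm.

λ = 0.411 fm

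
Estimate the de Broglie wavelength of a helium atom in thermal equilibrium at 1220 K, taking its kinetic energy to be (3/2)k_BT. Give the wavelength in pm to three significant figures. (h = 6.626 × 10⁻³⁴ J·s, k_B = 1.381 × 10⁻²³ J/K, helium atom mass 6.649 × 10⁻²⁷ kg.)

λ = 36.1 pm

KE = (3/2)k_BT = 1.5 × 1.381 × 10⁻²³ × 1220 = 2.527 × 10⁻²⁰ J.
p = √(2mKE) = √(2 × 6.649 × 10⁻²⁷ × 2.527 × 10⁻²⁰) = 1.833 × 10⁻²³ kg·m/s.
λ = h/p = 3.61 × 10⁻¹¹ m = 36.1 pm.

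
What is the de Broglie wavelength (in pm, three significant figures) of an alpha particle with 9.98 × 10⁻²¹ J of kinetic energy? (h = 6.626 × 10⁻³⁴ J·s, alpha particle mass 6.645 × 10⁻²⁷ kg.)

λ = 57.5 pm

p = √(2mKE) = √(2 × 6.645 × 10⁻²⁷ × 9.980 × 10⁻²¹) = 1.152 × 10⁻²³ kg·m/s.
λ = h/p = 6.626 × 10⁻³⁴ / 1.152 × 10⁻²³ = 5.75 × 10⁻¹¹ m = 57.5 pm.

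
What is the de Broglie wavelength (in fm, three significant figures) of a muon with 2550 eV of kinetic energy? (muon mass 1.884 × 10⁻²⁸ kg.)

λ = 1690 fm

KE = 2550 eV = 4.085 × 10⁻¹⁶ J.
p = √(2mKE) = √(2 × 1.884 × 10⁻²⁸ × 4.085 × 10⁻¹⁶) = 3.923 × 10⁻²² kg·m/s.
λ = h/p = 6.626 × 10⁻³⁴ / 3.923 × 10⁻²² = 1.69 × 10⁻¹² m = 1690 fm.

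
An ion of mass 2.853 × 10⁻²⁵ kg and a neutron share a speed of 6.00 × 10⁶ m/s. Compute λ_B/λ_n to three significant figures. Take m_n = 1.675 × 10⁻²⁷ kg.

At fixed v, p = mv so λ = h/(mv) ∝ 1/m.
λ_B/λ_n = m_n/m_B = 1.675 × 10⁻²⁷/2.853 × 10⁻²⁵ = 5.87 × 10⁻³.

λ_B/λ_n = 5.87 × 10⁻³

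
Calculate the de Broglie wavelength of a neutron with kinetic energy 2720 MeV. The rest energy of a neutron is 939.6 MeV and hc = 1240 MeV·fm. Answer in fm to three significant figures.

λ = 0.351 fm

Total energy E = KE + m₀c² = 2720 + 939.6 = 3659.6 MeV.
(pc)² = E² − (m₀c²)² = (3659.6)² − (939.6)² = 1.251 × 10⁷ MeV², so pc = 3537 MeV.
λ = hc/(pc) = 1240 MeV·fm / 3537 MeV = 0.351 fm.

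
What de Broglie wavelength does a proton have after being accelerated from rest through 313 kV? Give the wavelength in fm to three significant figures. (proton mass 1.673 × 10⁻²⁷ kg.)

λ = 51.2 fm

KE = eV = 1.602 × 10⁻¹⁹ × 3.130 × 10⁵ = 5.014 × 10⁻¹⁴ J.
p = √(2mKE) = √(2 × 1.673 × 10⁻²⁷ × 5.014 × 10⁻¹⁴) = 1.295 × 10⁻²⁰ kg·m/s.
λ = h/p = 6.626 × 10⁻³⁴ / 1.295 × 10⁻²⁰ = 5.12 × 10⁻¹⁴ m = 51.2 fm.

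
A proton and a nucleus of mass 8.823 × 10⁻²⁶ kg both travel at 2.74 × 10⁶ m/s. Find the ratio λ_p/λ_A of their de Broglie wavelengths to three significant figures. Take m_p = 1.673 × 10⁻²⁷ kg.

λ_p/λ_A = 52.7

At fixed v, p = mv so λ = h/(mv) ∝ 1/m.
λ_p/λ_A = m_A/m_p = 8.823 × 10⁻²⁶/1.673 × 10⁻²⁷ = 52.7.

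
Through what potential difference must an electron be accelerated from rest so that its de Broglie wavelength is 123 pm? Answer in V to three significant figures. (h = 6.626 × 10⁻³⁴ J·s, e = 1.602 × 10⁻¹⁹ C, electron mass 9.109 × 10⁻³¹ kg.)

p = h/λ = 6.626 × 10⁻³⁴ / 1.230 × 10⁻¹⁰ = 5.387 × 10⁻²⁴ kg·m/s.
KE = p²/(2m) = 1.593 × 10⁻¹⁷ J.
V = KE/e = 1.593 × 10⁻¹⁷ / (1.602 × 10⁻¹⁹) = 99.4 V.

V = 99.4 V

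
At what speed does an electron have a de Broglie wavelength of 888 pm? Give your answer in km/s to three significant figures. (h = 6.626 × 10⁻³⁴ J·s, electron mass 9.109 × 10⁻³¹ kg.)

p = h/λ = 6.626 × 10⁻³⁴ / 8.880 × 10⁻¹⁰ = 7.462 × 10⁻²⁵ kg·m/s.
v = p/m = 7.462 × 10⁻²⁵ / 9.109 × 10⁻³¹ = 8.19 × 10⁵ m/s = 819 km/s.

v = 819 km/s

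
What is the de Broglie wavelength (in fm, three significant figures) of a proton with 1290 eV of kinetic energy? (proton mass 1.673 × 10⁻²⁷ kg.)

λ = 797 fm

KE = 1290 eV = 2.067 × 10⁻¹⁶ J.
p = √(2mKE) = √(2 × 1.673 × 10⁻²⁷ × 2.067 × 10⁻¹⁶) = 8.316 × 10⁻²² kg·m/s.
λ = h/p = 6.626 × 10⁻³⁴ / 8.316 × 10⁻²² = 7.97 × 10⁻¹³ m = 797 fm.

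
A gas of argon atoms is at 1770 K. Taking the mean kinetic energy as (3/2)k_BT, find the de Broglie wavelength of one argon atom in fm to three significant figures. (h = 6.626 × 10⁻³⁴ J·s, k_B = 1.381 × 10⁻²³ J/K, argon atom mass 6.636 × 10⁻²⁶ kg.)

λ = 9500 fm

KE = (3/2)k_BT = 1.5 × 1.381 × 10⁻²³ × 1770 = 3.667 × 10⁻²⁰ J.
p = √(2mKE) = √(2 × 6.636 × 10⁻²⁶ × 3.667 × 10⁻²⁰) = 6.976 × 10⁻²³ kg·m/s.
λ = h/p = 9.50 × 10⁻¹² m = 9500 fm.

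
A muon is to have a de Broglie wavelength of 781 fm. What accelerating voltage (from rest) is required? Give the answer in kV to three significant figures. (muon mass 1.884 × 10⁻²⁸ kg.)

V = 11.9 kV

p = h/λ = 6.626 × 10⁻³⁴ / 7.810 × 10⁻¹³ = 8.484 × 10⁻²² kg·m/s.
KE = p²/(2m) = 1.910 × 10⁻¹⁵ J.
V = KE/e = 1.910 × 10⁻¹⁵ / (1.602 × 10⁻¹⁹) = 11.9 kV.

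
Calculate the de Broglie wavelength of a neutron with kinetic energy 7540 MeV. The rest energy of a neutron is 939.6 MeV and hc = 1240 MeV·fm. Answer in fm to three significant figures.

λ = 0.147 fm

Total energy E = KE + m₀c² = 7540 + 939.6 = 8479.6 MeV.
(pc)² = E² − (m₀c²)² = (8479.6)² − (939.6)² = 7.102 × 10⁷ MeV², so pc = 8427 MeV.
λ = hc/(pc) = 1240 MeV·fm / 8427 MeV = 0.147 fm.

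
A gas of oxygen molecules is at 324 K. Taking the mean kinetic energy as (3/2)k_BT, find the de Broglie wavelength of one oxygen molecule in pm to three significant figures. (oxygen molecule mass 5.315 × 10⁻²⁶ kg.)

KE = (3/2)k_BT = 1.5 × 1.381 × 10⁻²³ × 324 = 6.712 × 10⁻²¹ J.
p = √(2mKE) = √(2 × 5.315 × 10⁻²⁶ × 6.712 × 10⁻²¹) = 2.671 × 10⁻²³ kg·m/s.
λ = h/p = 2.48 × 10⁻¹¹ m = 24.8 pm.

λ = 24.8 pm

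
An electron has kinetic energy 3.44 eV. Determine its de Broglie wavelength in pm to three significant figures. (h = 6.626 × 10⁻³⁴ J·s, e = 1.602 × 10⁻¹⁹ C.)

λ = 661 pm

KE = 3.44 eV = 5.511 × 10⁻¹⁹ J.
p = √(2mKE) = √(2 × 9.109 × 10⁻³¹ × 5.511 × 10⁻¹⁹) = 1.002 × 10⁻²⁴ kg·m/s.
λ = h/p = 6.626 × 10⁻³⁴ / 1.002 × 10⁻²⁴ = 6.61 × 10⁻¹⁰ m = 661 pm.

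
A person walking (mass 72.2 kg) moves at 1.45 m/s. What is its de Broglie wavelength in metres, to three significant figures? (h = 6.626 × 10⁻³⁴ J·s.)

p = mv = 72.2 × 1.45 = 1.047 × 10² kg·m/s.
λ = h/p = 6.626 × 10⁻³⁴ / 1.047 × 10² = 6.33 × 10⁻³⁶ m.

λ = 6.33 × 10⁻³⁶ m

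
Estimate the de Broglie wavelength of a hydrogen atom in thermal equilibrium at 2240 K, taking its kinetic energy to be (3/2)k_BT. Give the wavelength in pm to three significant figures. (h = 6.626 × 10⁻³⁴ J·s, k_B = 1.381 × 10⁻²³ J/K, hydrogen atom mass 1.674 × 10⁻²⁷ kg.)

λ = 53.2 pm

KE = (3/2)k_BT = 1.5 × 1.381 × 10⁻²³ × 2240 = 4.640 × 10⁻²⁰ J.
p = √(2mKE) = √(2 × 1.674 × 10⁻²⁷ × 4.640 × 10⁻²⁰) = 1.246 × 10⁻²³ kg·m/s.
λ = h/p = 5.32 × 10⁻¹¹ m = 53.2 pm.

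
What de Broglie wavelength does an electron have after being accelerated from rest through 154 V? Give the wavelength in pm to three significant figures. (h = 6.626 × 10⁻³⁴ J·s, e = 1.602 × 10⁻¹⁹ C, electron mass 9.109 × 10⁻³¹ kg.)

KE = eV = 1.602 × 10⁻¹⁹ × 154.0 = 2.467 × 10⁻¹⁷ J.
p = √(2mKE) = √(2 × 9.109 × 10⁻³¹ × 2.467 × 10⁻¹⁷) = 6.704 × 10⁻²⁴ kg·m/s.
λ = h/p = 6.626 × 10⁻³⁴ / 6.704 × 10⁻²⁴ = 9.88 × 10⁻¹¹ m = 98.8 pm.

λ = 98.8 pm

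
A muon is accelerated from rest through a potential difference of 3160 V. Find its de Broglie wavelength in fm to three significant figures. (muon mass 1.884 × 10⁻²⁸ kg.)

KE = eV = 1.602 × 10⁻¹⁹ × 3160 = 5.062 × 10⁻¹⁶ J.
p = √(2mKE) = √(2 × 1.884 × 10⁻²⁸ × 5.062 × 10⁻¹⁶) = 4.367 × 10⁻²² kg·m/s.
λ = h/p = 6.626 × 10⁻³⁴ / 4.367 × 10⁻²² = 1.52 × 10⁻¹² m = 1520 fm.

λ = 1520 fm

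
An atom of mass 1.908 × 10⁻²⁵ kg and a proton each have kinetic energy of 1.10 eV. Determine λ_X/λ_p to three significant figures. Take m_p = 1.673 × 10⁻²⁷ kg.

λ_X/λ_p = 0.0936

At fixed KE, p = √(2mKE) so λ = h/p ∝ 1/√m.
λ_X/λ_p = √(m_p/m_X) = √(1.673 × 10⁻²⁷/1.908 × 10⁻²⁵) = √(8.768 × 10⁻³) = 0.0936.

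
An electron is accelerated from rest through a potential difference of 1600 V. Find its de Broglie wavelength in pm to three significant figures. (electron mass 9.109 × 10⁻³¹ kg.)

λ = 30.7 pm

KE = eV = 1.602 × 10⁻¹⁹ × 1600 = 2.563 × 10⁻¹⁶ J.
p = √(2mKE) = √(2 × 9.109 × 10⁻³¹ × 2.563 × 10⁻¹⁶) = 2.161 × 10⁻²³ kg·m/s.
λ = h/p = 6.626 × 10⁻³⁴ / 2.161 × 10⁻²³ = 3.07 × 10⁻¹¹ m = 30.7 pm.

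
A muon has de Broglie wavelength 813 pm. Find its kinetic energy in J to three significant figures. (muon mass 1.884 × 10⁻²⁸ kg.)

KE = 1.76 × 10⁻²¹ J

p = h/λ = 6.626 × 10⁻³⁴ / 8.130 × 10⁻¹⁰ = 8.150 × 10⁻²⁵ kg·m/s.
KE = p²/(2m) = (8.150 × 10⁻²⁵)² / (2 × 1.884 × 10⁻²⁸) = 1.763 × 10⁻²¹ J = 1.76 × 10⁻²¹ J.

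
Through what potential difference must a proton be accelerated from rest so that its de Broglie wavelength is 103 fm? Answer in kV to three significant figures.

V = 77.2 kV

p = h/λ = 6.626 × 10⁻³⁴ / 1.030 × 10⁻¹³ = 6.433 × 10⁻²¹ kg·m/s.
KE = p²/(2m) = 1.237 × 10⁻¹⁴ J.
V = KE/e = 1.237 × 10⁻¹⁴ / (1.602 × 10⁻¹⁹) = 77.2 kV.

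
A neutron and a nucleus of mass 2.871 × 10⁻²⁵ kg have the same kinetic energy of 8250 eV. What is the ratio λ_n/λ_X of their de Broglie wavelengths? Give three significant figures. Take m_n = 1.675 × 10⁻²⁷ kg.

At fixed KE, p = √(2mKE) so λ = h/p ∝ 1/√m.
λ_n/λ_X = √(m_X/m_n) = √(2.871 × 10⁻²⁵/1.675 × 10⁻²⁷) = √(171.4) = 13.1.

λ_n/λ_X = 13.1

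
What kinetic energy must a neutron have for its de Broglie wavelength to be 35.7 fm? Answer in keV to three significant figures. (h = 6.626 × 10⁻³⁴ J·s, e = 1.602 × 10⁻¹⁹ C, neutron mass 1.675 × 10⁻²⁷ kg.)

KE = 642 keV

p = h/λ = 6.626 × 10⁻³⁴ / 3.570 × 10⁻¹⁴ = 1.856 × 10⁻²⁰ kg·m/s.
KE = p²/(2m) = (1.856 × 10⁻²⁰)² / (2 × 1.675 × 10⁻²⁷) = 1.028 × 10⁻¹³ J = 642 keV.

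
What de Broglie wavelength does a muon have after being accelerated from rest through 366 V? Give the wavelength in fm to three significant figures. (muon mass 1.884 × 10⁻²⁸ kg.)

KE = eV = 1.602 × 10⁻¹⁹ × 366.0 = 5.863 × 10⁻¹⁷ J.
p = √(2mKE) = √(2 × 1.884 × 10⁻²⁸ × 5.863 × 10⁻¹⁷) = 1.486 × 10⁻²² kg·m/s.
λ = h/p = 6.626 × 10⁻³⁴ / 1.486 × 10⁻²² = 4.46 × 10⁻¹² m = 4460 fm.

λ = 4460 fm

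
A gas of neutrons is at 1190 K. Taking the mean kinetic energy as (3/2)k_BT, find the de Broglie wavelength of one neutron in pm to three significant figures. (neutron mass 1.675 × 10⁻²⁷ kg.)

KE = (3/2)k_BT = 1.5 × 1.381 × 10⁻²³ × 1190 = 2.465 × 10⁻²⁰ J.
p = √(2mKE) = √(2 × 1.675 × 10⁻²⁷ × 2.465 × 10⁻²⁰) = 9.087 × 10⁻²⁴ kg·m/s.
λ = h/p = 7.29 × 10⁻¹¹ m = 72.9 pm.

λ = 72.9 pm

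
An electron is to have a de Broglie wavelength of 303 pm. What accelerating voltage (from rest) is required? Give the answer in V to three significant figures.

V = 16.4 V

p = h/λ = 6.626 × 10⁻³⁴ / 3.030 × 10⁻¹⁰ = 2.187 × 10⁻²⁴ kg·m/s.
KE = p²/(2m) = 2.625 × 10⁻¹⁸ J.
V = KE/e = 2.625 × 10⁻¹⁸ / (1.602 × 10⁻¹⁹) = 16.4 V.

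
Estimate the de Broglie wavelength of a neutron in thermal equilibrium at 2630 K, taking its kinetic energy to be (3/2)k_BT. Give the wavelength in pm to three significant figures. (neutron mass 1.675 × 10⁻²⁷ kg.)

KE = (3/2)k_BT = 1.5 × 1.381 × 10⁻²³ × 2630 = 5.448 × 10⁻²⁰ J.
p = √(2mKE) = √(2 × 1.675 × 10⁻²⁷ × 5.448 × 10⁻²⁰) = 1.351 × 10⁻²³ kg·m/s.
λ = h/p = 4.90 × 10⁻¹¹ m = 49.0 pm.

λ = 49.0 pm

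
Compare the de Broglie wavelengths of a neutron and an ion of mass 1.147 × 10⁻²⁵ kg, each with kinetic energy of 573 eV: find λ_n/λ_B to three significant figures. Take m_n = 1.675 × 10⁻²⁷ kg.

λ_n/λ_B = 8.28

At fixed KE, p = √(2mKE) so λ = h/p ∝ 1/√m.
λ_n/λ_B = √(m_B/m_n) = √(1.147 × 10⁻²⁵/1.675 × 10⁻²⁷) = √(68.48) = 8.28.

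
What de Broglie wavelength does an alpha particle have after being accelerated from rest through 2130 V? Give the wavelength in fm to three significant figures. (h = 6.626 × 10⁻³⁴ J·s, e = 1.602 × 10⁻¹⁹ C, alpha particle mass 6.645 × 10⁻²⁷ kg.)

KE = 2eV = 2 × 1.602 × 10⁻¹⁹ × 2130 = 6.825 × 10⁻¹⁶ J.
p = √(2mKE) = √(2 × 6.645 × 10⁻²⁷ × 6.825 × 10⁻¹⁶) = 3.012 × 10⁻²¹ kg·m/s.
λ = h/p = 6.626 × 10⁻³⁴ / 3.012 × 10⁻²¹ = 2.20 × 10⁻¹³ m = 220 fm.

λ = 220 fm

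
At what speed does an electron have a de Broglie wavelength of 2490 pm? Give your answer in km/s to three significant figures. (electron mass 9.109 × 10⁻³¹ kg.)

v = 292 km/s

p = h/λ = 6.626 × 10⁻³⁴ / 2.490 × 10⁻⁹ = 2.661 × 10⁻²⁵ kg·m/s.
v = p/m = 2.661 × 10⁻²⁵ / 9.109 × 10⁻³¹ = 2.92 × 10⁵ m/s = 292 km/s.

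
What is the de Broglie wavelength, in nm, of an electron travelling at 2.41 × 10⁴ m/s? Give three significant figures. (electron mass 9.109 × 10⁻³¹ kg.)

p = mv = 9.109 × 10⁻³¹ × 2.41 × 10⁴ = 2.195 × 10⁻²⁶ kg·m/s.
λ = h/p = 6.626 × 10⁻³⁴ / 2.195 × 10⁻²⁶ = 3.02 × 10⁻⁸ m = 30.2 nm.

λ = 30.2 nm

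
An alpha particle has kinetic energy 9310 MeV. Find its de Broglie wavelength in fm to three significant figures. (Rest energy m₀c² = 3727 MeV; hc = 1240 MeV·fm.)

λ = 0.0993 fm

Total energy E = KE + m₀c² = 9310 + 3727 = 13037 MeV.
(pc)² = E² − (m₀c²)² = (13037)² − (3727)² = 1.561 × 10⁸ MeV², so pc = 1.249 × 10⁴ MeV.
λ = hc/(pc) = 1240 MeV·fm / 1.249 × 10⁴ MeV = 0.0993 fm.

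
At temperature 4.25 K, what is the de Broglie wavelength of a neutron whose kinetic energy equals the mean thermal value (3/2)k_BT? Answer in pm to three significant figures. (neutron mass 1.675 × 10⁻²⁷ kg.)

KE = (3/2)k_BT = 1.5 × 1.381 × 10⁻²³ × 4.25 = 8.804 × 10⁻²³ J.
p = √(2mKE) = √(2 × 1.675 × 10⁻²⁷ × 8.804 × 10⁻²³) = 5.431 × 10⁻²⁵ kg·m/s.
λ = h/p = 1.22 × 10⁻⁹ m = 1220 pm.

λ = 1220 pm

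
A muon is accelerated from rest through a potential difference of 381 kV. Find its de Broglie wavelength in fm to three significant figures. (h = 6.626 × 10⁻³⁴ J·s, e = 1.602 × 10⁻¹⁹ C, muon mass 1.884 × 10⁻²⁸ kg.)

KE = eV = 1.602 × 10⁻¹⁹ × 3.810 × 10⁵ = 6.104 × 10⁻¹⁴ J.
p = √(2mKE) = √(2 × 1.884 × 10⁻²⁸ × 6.104 × 10⁻¹⁴) = 4.796 × 10⁻²¹ kg·m/s.
λ = h/p = 6.626 × 10⁻³⁴ / 4.796 × 10⁻²¹ = 1.38 × 10⁻¹³ m = 138 fm.

λ = 138 fm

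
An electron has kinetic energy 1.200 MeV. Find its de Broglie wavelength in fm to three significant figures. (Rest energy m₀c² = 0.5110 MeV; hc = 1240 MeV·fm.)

λ = 759 fm

Total energy E = KE + m₀c² = 1.200 + 0.5110 = 1.7110 MeV.
(pc)² = E² − (m₀c²)² = (1.7110)² − (0.5110)² = 2.666 MeV², so pc = 1.633 MeV.
λ = hc/(pc) = 1240 MeV·fm / 1.633 MeV = 759 fm.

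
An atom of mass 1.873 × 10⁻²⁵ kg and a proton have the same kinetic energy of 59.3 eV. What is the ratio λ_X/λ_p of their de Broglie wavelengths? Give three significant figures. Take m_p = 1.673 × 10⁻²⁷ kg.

λ_X/λ_p = 0.0945

At fixed KE, p = √(2mKE) so λ = h/p ∝ 1/√m.
λ_X/λ_p = √(m_p/m_X) = √(1.673 × 10⁻²⁷/1.873 × 10⁻²⁵) = √(8.932 × 10⁻³) = 0.0945.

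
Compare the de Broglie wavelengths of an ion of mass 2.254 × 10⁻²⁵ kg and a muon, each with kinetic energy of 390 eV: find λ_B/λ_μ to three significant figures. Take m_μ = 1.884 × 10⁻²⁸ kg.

λ_B/λ_μ = 0.0289

At fixed KE, p = √(2mKE) so λ = h/p ∝ 1/√m.
λ_B/λ_μ = √(m_μ/m_B) = √(1.884 × 10⁻²⁸/2.254 × 10⁻²⁵) = √(8.358 × 10⁻⁴) = 0.0289.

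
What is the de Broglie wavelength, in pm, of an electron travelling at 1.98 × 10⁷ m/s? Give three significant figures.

λ = 36.7 pm

p = mv = 9.109 × 10⁻³¹ × 1.98 × 10⁷ = 1.804 × 10⁻²³ kg·m/s.
λ = h/p = 6.626 × 10⁻³⁴ / 1.804 × 10⁻²³ = 3.67 × 10⁻¹¹ m = 36.7 pm.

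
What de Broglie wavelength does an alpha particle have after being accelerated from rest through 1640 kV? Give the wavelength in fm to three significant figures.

λ = 7.93 fm

KE = 2eV = 2 × 1.602 × 10⁻¹⁹ × 1.640 × 10⁶ = 5.255 × 10⁻¹³ J.
p = √(2mKE) = √(2 × 6.645 × 10⁻²⁷ × 5.255 × 10⁻¹³) = 8.357 × 10⁻²⁰ kg·m/s.
λ = h/p = 6.626 × 10⁻³⁴ / 8.357 × 10⁻²⁰ = 7.93 × 10⁻¹⁵ m = 7.93 fm.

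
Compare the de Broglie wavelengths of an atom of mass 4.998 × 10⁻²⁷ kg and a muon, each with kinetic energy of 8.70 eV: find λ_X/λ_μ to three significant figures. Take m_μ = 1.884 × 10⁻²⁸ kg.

At fixed KE, p = √(2mKE) so λ = h/p ∝ 1/√m.
λ_X/λ_μ = √(m_μ/m_X) = √(1.884 × 10⁻²⁸/4.998 × 10⁻²⁷) = √(0.03770) = 0.194.

λ_X/λ_μ = 0.194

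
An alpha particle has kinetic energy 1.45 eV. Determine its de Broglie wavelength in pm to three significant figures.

λ = 11.9 pm

KE = 1.45 eV = 2.323 × 10⁻¹⁹ J.
p = √(2mKE) = √(2 × 6.645 × 10⁻²⁷ × 2.323 × 10⁻¹⁹) = 5.556 × 10⁻²³ kg·m/s.
λ = h/p = 6.626 × 10⁻³⁴ / 5.556 × 10⁻²³ = 1.19 × 10⁻¹¹ m = 11.9 pm.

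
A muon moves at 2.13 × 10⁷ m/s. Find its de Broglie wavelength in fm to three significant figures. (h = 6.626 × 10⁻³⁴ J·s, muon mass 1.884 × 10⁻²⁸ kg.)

λ = 165 fm

p = mv = 1.884 × 10⁻²⁸ × 2.13 × 10⁷ = 4.013 × 10⁻²¹ kg·m/s.
λ = h/p = 6.626 × 10⁻³⁴ / 4.013 × 10⁻²¹ = 1.65 × 10⁻¹³ m = 165 fm.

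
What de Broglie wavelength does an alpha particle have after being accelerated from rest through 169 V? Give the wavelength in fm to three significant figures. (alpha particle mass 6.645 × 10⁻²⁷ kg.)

λ = 781 fm

KE = 2eV = 2 × 1.602 × 10⁻¹⁹ × 169.0 = 5.415 × 10⁻¹⁷ J.
p = √(2mKE) = √(2 × 6.645 × 10⁻²⁷ × 5.415 × 10⁻¹⁷) = 8.483 × 10⁻²² kg·m/s.
λ = h/p = 6.626 × 10⁻³⁴ / 8.483 × 10⁻²² = 7.81 × 10⁻¹³ m = 781 fm.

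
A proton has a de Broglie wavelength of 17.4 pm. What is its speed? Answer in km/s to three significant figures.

v = 22.8 km/s

p = h/λ = 6.626 × 10⁻³⁴ / 1.740 × 10⁻¹¹ = 3.808 × 10⁻²³ kg·m/s.
v = p/m = 3.808 × 10⁻²³ / 1.673 × 10⁻²⁷ = 2.28 × 10⁴ m/s = 22.8 km/s.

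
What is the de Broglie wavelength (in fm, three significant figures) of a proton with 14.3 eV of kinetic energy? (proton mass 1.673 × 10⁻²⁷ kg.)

λ = 7570 fm

KE = 14.3 eV = 2.291 × 10⁻¹⁸ J.
p = √(2mKE) = √(2 × 1.673 × 10⁻²⁷ × 2.291 × 10⁻¹⁸) = 8.755 × 10⁻²³ kg·m/s.
λ = h/p = 6.626 × 10⁻³⁴ / 8.755 × 10⁻²³ = 7.57 × 10⁻¹² m = 7570 fm.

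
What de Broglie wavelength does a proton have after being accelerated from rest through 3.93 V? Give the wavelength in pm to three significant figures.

λ = 14.4 pm

KE = eV = 1.602 × 10⁻¹⁹ × 3.930 = 6.296 × 10⁻¹⁹ J.
p = √(2mKE) = √(2 × 1.673 × 10⁻²⁷ × 6.296 × 10⁻¹⁹) = 4.590 × 10⁻²³ kg·m/s.
λ = h/p = 6.626 × 10⁻³⁴ / 4.590 × 10⁻²³ = 1.44 × 10⁻¹¹ m = 14.4 pm.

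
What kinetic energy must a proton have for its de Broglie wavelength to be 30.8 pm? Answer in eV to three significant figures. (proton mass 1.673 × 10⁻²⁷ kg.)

KE = 0.863 eV

p = h/λ = 6.626 × 10⁻³⁴ / 3.080 × 10⁻¹¹ = 2.151 × 10⁻²³ kg·m/s.
KE = p²/(2m) = (2.151 × 10⁻²³)² / (2 × 1.673 × 10⁻²⁷) = 1.383 × 10⁻¹⁹ J = 0.863 eV.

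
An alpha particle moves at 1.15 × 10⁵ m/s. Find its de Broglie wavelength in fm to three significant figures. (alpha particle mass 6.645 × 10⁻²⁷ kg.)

p = mv = 6.645 × 10⁻²⁷ × 1.15 × 10⁵ = 7.642 × 10⁻²² kg·m/s.
λ = h/p = 6.626 × 10⁻³⁴ / 7.642 × 10⁻²² = 8.67 × 10⁻¹³ m = 867 fm.

λ = 867 fm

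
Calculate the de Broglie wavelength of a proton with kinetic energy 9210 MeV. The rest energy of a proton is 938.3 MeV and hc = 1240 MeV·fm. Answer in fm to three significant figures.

Total energy E = KE + m₀c² = 9210 + 938.3 = 10148.3 MeV.
(pc)² = E² − (m₀c²)² = (10148.3)² − (938.3)² = 1.021 × 10⁸ MeV², so pc = 1.010 × 10⁴ MeV.
λ = hc/(pc) = 1240 MeV·fm / 1.010 × 10⁴ MeV = 0.123 fm.

λ = 0.123 fm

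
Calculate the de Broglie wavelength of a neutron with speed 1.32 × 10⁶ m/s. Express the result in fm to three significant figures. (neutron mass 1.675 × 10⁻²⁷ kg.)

p = mv = 1.675 × 10⁻²⁷ × 1.32 × 10⁶ = 2.211 × 10⁻²¹ kg·m/s.
λ = h/p = 6.626 × 10⁻³⁴ / 2.211 × 10⁻²¹ = 3.00 × 10⁻¹³ m = 300 fm.

λ = 300 fm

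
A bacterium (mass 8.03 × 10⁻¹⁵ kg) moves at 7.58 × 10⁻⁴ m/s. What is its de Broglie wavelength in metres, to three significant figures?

λ = 1.09 × 10⁻¹⁶ m

p = mv = 8.03 × 10⁻¹⁵ × 7.58 × 10⁻⁴ = 6.087 × 10⁻¹⁸ kg·m/s.
λ = h/p = 6.626 × 10⁻³⁴ / 6.087 × 10⁻¹⁸ = 1.09 × 10⁻¹⁶ m.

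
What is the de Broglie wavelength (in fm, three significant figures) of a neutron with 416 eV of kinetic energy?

KE = 416 eV = 6.664 × 10⁻¹⁷ J.
p = √(2mKE) = √(2 × 1.675 × 10⁻²⁷ × 6.664 × 10⁻¹⁷) = 4.725 × 10⁻²² kg·m/s.
λ = h/p = 6.626 × 10⁻³⁴ / 4.725 × 10⁻²² = 1.40 × 10⁻¹² m = 1400 fm.

λ = 1400 fm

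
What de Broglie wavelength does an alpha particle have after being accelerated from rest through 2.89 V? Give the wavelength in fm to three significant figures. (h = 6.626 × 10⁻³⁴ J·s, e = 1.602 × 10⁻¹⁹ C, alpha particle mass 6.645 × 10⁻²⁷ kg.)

KE = 2eV = 2 × 1.602 × 10⁻¹⁹ × 2.890 = 9.260 × 10⁻¹⁹ J.
p = √(2mKE) = √(2 × 6.645 × 10⁻²⁷ × 9.260 × 10⁻¹⁹) = 1.109 × 10⁻²² kg·m/s.
λ = h/p = 6.626 × 10⁻³⁴ / 1.109 × 10⁻²² = 5.97 × 10⁻¹² m = 5970 fm.

λ = 5970 fm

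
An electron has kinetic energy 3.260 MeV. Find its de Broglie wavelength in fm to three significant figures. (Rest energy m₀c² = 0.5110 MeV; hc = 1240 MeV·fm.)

λ = 332 fm

Total energy E = KE + m₀c² = 3.260 + 0.5110 = 3.7710 MeV.
(pc)² = E² − (m₀c²)² = (3.7710)² − (0.5110)² = 13.96 MeV², so pc = 3.736 MeV.
λ = hc/(pc) = 1240 MeV·fm / 3.736 MeV = 332 fm.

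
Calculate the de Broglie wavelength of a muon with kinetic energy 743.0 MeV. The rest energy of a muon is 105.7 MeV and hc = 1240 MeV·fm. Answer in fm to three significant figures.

λ = 1.47 fm

Total energy E = KE + m₀c² = 743.0 + 105.7 = 848.7 MeV.
(pc)² = E² − (m₀c²)² = (848.7)² − (105.7)² = 7.091 × 10⁵ MeV², so pc = 842.1 MeV.
λ = hc/(pc) = 1240 MeV·fm / 842.1 MeV = 1.47 fm.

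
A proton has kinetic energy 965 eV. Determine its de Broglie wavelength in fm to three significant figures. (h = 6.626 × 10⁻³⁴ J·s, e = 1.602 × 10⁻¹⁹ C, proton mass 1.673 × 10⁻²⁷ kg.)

KE = 965 eV = 1.546 × 10⁻¹⁶ J.
p = √(2mKE) = √(2 × 1.673 × 10⁻²⁷ × 1.546 × 10⁻¹⁶) = 7.192 × 10⁻²² kg·m/s.
λ = h/p = 6.626 × 10⁻³⁴ / 7.192 × 10⁻²² = 9.21 × 10⁻¹³ m = 921 fm.

λ = 921 fm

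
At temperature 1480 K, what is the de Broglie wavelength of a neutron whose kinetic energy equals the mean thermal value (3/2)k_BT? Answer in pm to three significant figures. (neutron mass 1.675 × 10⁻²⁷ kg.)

KE = (3/2)k_BT = 1.5 × 1.381 × 10⁻²³ × 1480 = 3.066 × 10⁻²⁰ J.
p = √(2mKE) = √(2 × 1.675 × 10⁻²⁷ × 3.066 × 10⁻²⁰) = 1.013 × 10⁻²³ kg·m/s.
λ = h/p = 6.54 × 10⁻¹¹ m = 65.4 pm.

λ = 65.4 pm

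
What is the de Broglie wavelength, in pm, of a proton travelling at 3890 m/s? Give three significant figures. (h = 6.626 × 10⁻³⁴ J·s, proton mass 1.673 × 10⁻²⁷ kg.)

λ = 102 pm

p = mv = 1.673 × 10⁻²⁷ × 3890 = 6.508 × 10⁻²⁴ kg·m/s.
λ = h/p = 6.626 × 10⁻³⁴ / 6.508 × 10⁻²⁴ = 1.02 × 10⁻¹⁰ m = 102 pm.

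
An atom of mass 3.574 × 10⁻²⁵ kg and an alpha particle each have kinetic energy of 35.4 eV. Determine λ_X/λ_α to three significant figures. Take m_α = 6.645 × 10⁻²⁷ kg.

At fixed KE, p = √(2mKE) so λ = h/p ∝ 1/√m.
λ_X/λ_α = √(m_α/m_X) = √(6.645 × 10⁻²⁷/3.574 × 10⁻²⁵) = √(0.01859) = 0.136.

λ_X/λ_α = 0.136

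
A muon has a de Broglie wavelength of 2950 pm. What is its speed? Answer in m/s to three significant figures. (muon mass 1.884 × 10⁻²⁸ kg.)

p = h/λ = 6.626 × 10⁻³⁴ / 2.950 × 10⁻⁹ = 2.246 × 10⁻²⁵ kg·m/s.
v = p/m = 2.246 × 10⁻²⁵ / 1.884 × 10⁻²⁸ = 1.19 × 10³ m/s = 1190 m/s.

v = 1190 m/s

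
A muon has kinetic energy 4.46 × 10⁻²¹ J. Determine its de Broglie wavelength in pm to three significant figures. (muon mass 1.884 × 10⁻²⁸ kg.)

p = √(2mKE) = √(2 × 1.884 × 10⁻²⁸ × 4.460 × 10⁻²¹) = 1.296 × 10⁻²⁴ kg·m/s.
λ = h/p = 6.626 × 10⁻³⁴ / 1.296 × 10⁻²⁴ = 5.11 × 10⁻¹⁰ m = 511 pm.

λ = 511 pm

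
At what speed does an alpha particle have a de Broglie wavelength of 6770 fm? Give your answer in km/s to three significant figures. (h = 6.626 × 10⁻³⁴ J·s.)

v = 14.7 km/s

p = h/λ = 6.626 × 10⁻³⁴ / 6.770 × 10⁻¹² = 9.787 × 10⁻²³ kg·m/s.
v = p/m = 9.787 × 10⁻²³ / 6.645 × 10⁻²⁷ = 1.47 × 10⁴ m/s = 14.7 km/s.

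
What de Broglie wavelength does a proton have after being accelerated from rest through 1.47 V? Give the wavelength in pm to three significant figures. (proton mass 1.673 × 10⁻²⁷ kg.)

λ = 23.6 pm

KE = eV = 1.602 × 10⁻¹⁹ × 1.470 = 2.355 × 10⁻¹⁹ J.
p = √(2mKE) = √(2 × 1.673 × 10⁻²⁷ × 2.355 × 10⁻¹⁹) = 2.807 × 10⁻²³ kg·m/s.
λ = h/p = 6.626 × 10⁻³⁴ / 2.807 × 10⁻²³ = 2.36 × 10⁻¹¹ m = 23.6 pm.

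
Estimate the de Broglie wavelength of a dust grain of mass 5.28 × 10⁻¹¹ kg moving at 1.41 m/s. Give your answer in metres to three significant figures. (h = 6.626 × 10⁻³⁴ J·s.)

λ = 8.90 × 10⁻²⁴ m

p = mv = 5.28 × 10⁻¹¹ × 1.41 = 7.445 × 10⁻¹¹ kg·m/s.
λ = h/p = 6.626 × 10⁻³⁴ / 7.445 × 10⁻¹¹ = 8.90 × 10⁻²⁴ m.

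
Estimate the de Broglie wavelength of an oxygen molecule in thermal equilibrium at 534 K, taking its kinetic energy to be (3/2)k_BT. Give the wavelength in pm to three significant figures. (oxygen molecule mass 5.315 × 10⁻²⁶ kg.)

KE = (3/2)k_BT = 1.5 × 1.381 × 10⁻²³ × 534 = 1.106 × 10⁻²⁰ J.
p = √(2mKE) = √(2 × 5.315 × 10⁻²⁶ × 1.106 × 10⁻²⁰) = 3.429 × 10⁻²³ kg·m/s.
λ = h/p = 1.93 × 10⁻¹¹ m = 19.3 pm.

λ = 19.3 pm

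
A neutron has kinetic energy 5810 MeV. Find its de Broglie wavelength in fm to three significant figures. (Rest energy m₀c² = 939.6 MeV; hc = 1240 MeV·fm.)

λ = 0.186 fm

Total energy E = KE + m₀c² = 5810 + 939.6 = 6749.6 MeV.
(pc)² = E² − (m₀c²)² = (6749.6)² − (939.6)² = 4.467 × 10⁷ MeV², so pc = 6684 MeV.
λ = hc/(pc) = 1240 MeV·fm / 6684 MeV = 0.186 fm.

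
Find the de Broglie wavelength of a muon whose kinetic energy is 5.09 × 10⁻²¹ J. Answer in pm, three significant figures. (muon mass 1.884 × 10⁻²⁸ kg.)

p = √(2mKE) = √(2 × 1.884 × 10⁻²⁸ × 5.090 × 10⁻²¹) = 1.385 × 10⁻²⁴ kg·m/s.
λ = h/p = 6.626 × 10⁻³⁴ / 1.385 × 10⁻²⁴ = 4.78 × 10⁻¹⁰ m = 478 pm.

λ = 478 pm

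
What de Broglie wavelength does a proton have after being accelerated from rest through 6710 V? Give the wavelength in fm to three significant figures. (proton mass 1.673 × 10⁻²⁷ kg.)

KE = eV = 1.602 × 10⁻¹⁹ × 6710 = 1.075 × 10⁻¹⁵ J.
p = √(2mKE) = √(2 × 1.673 × 10⁻²⁷ × 1.075 × 10⁻¹⁵) = 1.897 × 10⁻²¹ kg·m/s.
λ = h/p = 6.626 × 10⁻³⁴ / 1.897 × 10⁻²¹ = 3.49 × 10⁻¹³ m = 349 fm.

λ = 349 fm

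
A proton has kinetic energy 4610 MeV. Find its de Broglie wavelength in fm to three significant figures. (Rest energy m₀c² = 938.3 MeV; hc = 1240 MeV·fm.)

λ = 0.227 fm

Total energy E = KE + m₀c² = 4610 + 938.3 = 5548.3 MeV.
(pc)² = E² − (m₀c²)² = (5548.3)² − (938.3)² = 2.990 × 10⁷ MeV², so pc = 5468 MeV.
λ = hc/(pc) = 1240 MeV·fm / 5468 MeV = 0.227 fm.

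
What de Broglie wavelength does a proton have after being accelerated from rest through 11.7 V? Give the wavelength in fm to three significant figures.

KE = eV = 1.602 × 10⁻¹⁹ × 11.70 = 1.874 × 10⁻¹⁸ J.
p = √(2mKE) = √(2 × 1.673 × 10⁻²⁷ × 1.874 × 10⁻¹⁸) = 7.919 × 10⁻²³ kg·m/s.
λ = h/p = 6.626 × 10⁻³⁴ / 7.919 × 10⁻²³ = 8.37 × 10⁻¹² m = 8370 fm.

λ = 8370 fm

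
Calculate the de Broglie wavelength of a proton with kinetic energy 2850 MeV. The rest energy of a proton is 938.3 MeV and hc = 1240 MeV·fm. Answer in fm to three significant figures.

Total energy E = KE + m₀c² = 2850 + 938.3 = 3788.3 MeV.
(pc)² = E² − (m₀c²)² = (3788.3)² − (938.3)² = 1.347 × 10⁷ MeV², so pc = 3670 MeV.
λ = hc/(pc) = 1240 MeV·fm / 3670 MeV = 0.338 fm.

λ = 0.338 fm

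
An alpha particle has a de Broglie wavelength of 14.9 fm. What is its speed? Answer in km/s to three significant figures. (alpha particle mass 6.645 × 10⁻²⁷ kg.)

v = 6690 km/s

p = h/λ = 6.626 × 10⁻³⁴ / 1.490 × 10⁻¹⁴ = 4.447 × 10⁻²⁰ kg·m/s.
v = p/m = 4.447 × 10⁻²⁰ / 6.645 × 10⁻²⁷ = 6.69 × 10⁶ m/s = 6690 km/s.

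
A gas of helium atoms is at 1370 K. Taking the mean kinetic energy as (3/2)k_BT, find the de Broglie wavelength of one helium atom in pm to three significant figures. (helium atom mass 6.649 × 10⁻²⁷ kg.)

λ = 34.1 pm

KE = (3/2)k_BT = 1.5 × 1.381 × 10⁻²³ × 1370 = 2.838 × 10⁻²⁰ J.
p = √(2mKE) = √(2 × 6.649 × 10⁻²⁷ × 2.838 × 10⁻²⁰) = 1.943 × 10⁻²³ kg·m/s.
λ = h/p = 3.41 × 10⁻¹¹ m = 34.1 pm.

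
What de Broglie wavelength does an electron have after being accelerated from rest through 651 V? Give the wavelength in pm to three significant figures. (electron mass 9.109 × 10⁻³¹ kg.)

λ = 48.1 pm

KE = eV = 1.602 × 10⁻¹⁹ × 651.0 = 1.043 × 10⁻¹⁶ J.
p = √(2mKE) = √(2 × 9.109 × 10⁻³¹ × 1.043 × 10⁻¹⁶) = 1.378 × 10⁻²³ kg·m/s.
λ = h/p = 6.626 × 10⁻³⁴ / 1.378 × 10⁻²³ = 4.81 × 10⁻¹¹ m = 48.1 pm.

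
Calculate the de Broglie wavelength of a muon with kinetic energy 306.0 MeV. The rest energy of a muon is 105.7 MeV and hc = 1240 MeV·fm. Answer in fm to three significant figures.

Total energy E = KE + m₀c² = 306.0 + 105.7 = 411.7 MeV.
(pc)² = E² − (m₀c²)² = (411.7)² − (105.7)² = 1.583 × 10⁵ MeV², so pc = 397.9 MeV.
λ = hc/(pc) = 1240 MeV·fm / 397.9 MeV = 3.12 fm.

λ = 3.12 fm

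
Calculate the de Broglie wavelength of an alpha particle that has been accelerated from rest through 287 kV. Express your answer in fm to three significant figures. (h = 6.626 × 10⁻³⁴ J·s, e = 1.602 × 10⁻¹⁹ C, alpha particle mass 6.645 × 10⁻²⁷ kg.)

λ = 19.0 fm

KE = 2eV = 2 × 1.602 × 10⁻¹⁹ × 2.870 × 10⁵ = 9.195 × 10⁻¹⁴ J.
p = √(2mKE) = √(2 × 6.645 × 10⁻²⁷ × 9.195 × 10⁻¹⁴) = 3.496 × 10⁻²⁰ kg·m/s.
λ = h/p = 6.626 × 10⁻³⁴ / 3.496 × 10⁻²⁰ = 1.90 × 10⁻¹⁴ m = 19.0 fm.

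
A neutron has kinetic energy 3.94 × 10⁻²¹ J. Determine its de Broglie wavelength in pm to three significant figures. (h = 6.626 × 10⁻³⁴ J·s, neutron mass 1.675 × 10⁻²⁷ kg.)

p = √(2mKE) = √(2 × 1.675 × 10⁻²⁷ × 3.940 × 10⁻²¹) = 3.633 × 10⁻²⁴ kg·m/s.
λ = h/p = 6.626 × 10⁻³⁴ / 3.633 × 10⁻²⁴ = 1.82 × 10⁻¹⁰ m = 182 pm.

λ = 182 pm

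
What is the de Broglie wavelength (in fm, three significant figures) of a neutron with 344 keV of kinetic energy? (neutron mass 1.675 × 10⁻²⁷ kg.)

λ = 48.8 fm

KE = 344 keV = 5.511 × 10⁻¹⁴ J.
p = √(2mKE) = √(2 × 1.675 × 10⁻²⁷ × 5.511 × 10⁻¹⁴) = 1.359 × 10⁻²⁰ kg·m/s.
λ = h/p = 6.626 × 10⁻³⁴ / 1.359 × 10⁻²⁰ = 4.88 × 10⁻¹⁴ m = 48.8 fm.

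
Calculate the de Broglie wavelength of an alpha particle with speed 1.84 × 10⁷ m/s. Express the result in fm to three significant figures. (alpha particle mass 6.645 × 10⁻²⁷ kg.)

λ = 5.42 fm

p = mv = 6.645 × 10⁻²⁷ × 1.84 × 10⁷ = 1.223 × 10⁻¹⁹ kg·m/s.
λ = h/p = 6.626 × 10⁻³⁴ / 1.223 × 10⁻¹⁹ = 5.42 × 10⁻¹⁵ m = 5.42 fm.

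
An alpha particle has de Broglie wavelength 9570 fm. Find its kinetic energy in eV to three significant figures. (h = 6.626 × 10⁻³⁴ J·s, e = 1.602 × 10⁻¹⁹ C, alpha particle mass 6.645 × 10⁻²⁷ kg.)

KE = 2.25 eV

p = h/λ = 6.626 × 10⁻³⁴ / 9.570 × 10⁻¹² = 6.924 × 10⁻²³ kg·m/s.
KE = p²/(2m) = (6.924 × 10⁻²³)² / (2 × 6.645 × 10⁻²⁷) = 3.607 × 10⁻¹⁹ J = 2.25 eV.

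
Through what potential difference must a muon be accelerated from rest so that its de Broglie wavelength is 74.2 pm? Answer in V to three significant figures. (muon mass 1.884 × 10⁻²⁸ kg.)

V = 1.32 V

p = h/λ = 6.626 × 10⁻³⁴ / 7.420 × 10⁻¹¹ = 8.930 × 10⁻²⁴ kg·m/s.
KE = p²/(2m) = 2.116 × 10⁻¹⁹ J.
V = KE/e = 2.116 × 10⁻¹⁹ / (1.602 × 10⁻¹⁹) = 1.32 V.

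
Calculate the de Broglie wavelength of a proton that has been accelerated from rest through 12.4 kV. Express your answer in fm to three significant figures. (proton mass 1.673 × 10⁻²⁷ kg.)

KE = eV = 1.602 × 10⁻¹⁹ × 1.240 × 10⁴ = 1.986 × 10⁻¹⁵ J.
p = √(2mKE) = √(2 × 1.673 × 10⁻²⁷ × 1.986 × 10⁻¹⁵) = 2.578 × 10⁻²¹ kg·m/s.
λ = h/p = 6.626 × 10⁻³⁴ / 2.578 × 10⁻²¹ = 2.57 × 10⁻¹³ m = 257 fm.

λ = 257 fm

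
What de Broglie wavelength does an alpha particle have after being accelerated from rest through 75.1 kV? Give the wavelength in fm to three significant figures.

λ = 37.1 fm

KE = 2eV = 2 × 1.602 × 10⁻¹⁹ × 7.510 × 10⁴ = 2.406 × 10⁻¹⁴ J.
p = √(2mKE) = √(2 × 6.645 × 10⁻²⁷ × 2.406 × 10⁻¹⁴) = 1.788 × 10⁻²⁰ kg·m/s.
λ = h/p = 6.626 × 10⁻³⁴ / 1.788 × 10⁻²⁰ = 3.71 × 10⁻¹⁴ m = 37.1 fm.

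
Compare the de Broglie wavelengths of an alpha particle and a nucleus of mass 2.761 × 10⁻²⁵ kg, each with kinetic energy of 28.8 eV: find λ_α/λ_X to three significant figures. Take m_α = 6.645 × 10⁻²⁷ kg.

At fixed KE, p = √(2mKE) so λ = h/p ∝ 1/√m.
λ_α/λ_X = √(m_X/m_α) = √(2.761 × 10⁻²⁵/6.645 × 10⁻²⁷) = √(41.55) = 6.45.

λ_α/λ_X = 6.45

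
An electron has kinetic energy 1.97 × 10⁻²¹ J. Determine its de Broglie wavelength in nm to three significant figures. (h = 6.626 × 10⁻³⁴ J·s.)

p = √(2mKE) = √(2 × 9.109 × 10⁻³¹ × 1.970 × 10⁻²¹) = 5.991 × 10⁻²⁶ kg·m/s.
λ = h/p = 6.626 × 10⁻³⁴ / 5.991 × 10⁻²⁶ = 1.11 × 10⁻⁸ m = 11.1 nm.

λ = 11.1 nm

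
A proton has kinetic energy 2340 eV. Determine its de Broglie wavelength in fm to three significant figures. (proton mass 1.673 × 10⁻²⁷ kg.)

λ = 592 fm

KE = 2340 eV = 3.749 × 10⁻¹⁶ J.
p = √(2mKE) = √(2 × 1.673 × 10⁻²⁷ × 3.749 × 10⁻¹⁶) = 1.120 × 10⁻²¹ kg·m/s.
λ = h/p = 6.626 × 10⁻³⁴ / 1.120 × 10⁻²¹ = 5.92 × 10⁻¹³ m = 592 fm.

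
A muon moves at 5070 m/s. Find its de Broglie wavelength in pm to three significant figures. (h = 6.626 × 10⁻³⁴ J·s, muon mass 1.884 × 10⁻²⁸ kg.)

p = mv = 1.884 × 10⁻²⁸ × 5070 = 9.552 × 10⁻²⁵ kg·m/s.
λ = h/p = 6.626 × 10⁻³⁴ / 9.552 × 10⁻²⁵ = 6.94 × 10⁻¹⁰ m = 694 pm.

λ = 694 pm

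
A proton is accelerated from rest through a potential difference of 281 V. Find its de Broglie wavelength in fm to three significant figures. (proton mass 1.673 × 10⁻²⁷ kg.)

KE = eV = 1.602 × 10⁻¹⁹ × 281.0 = 4.502 × 10⁻¹⁷ J.
p = √(2mKE) = √(2 × 1.673 × 10⁻²⁷ × 4.502 × 10⁻¹⁷) = 3.881 × 10⁻²² kg·m/s.
λ = h/p = 6.626 × 10⁻³⁴ / 3.881 × 10⁻²² = 1.71 × 10⁻¹² m = 1710 fm.

λ = 1710 fm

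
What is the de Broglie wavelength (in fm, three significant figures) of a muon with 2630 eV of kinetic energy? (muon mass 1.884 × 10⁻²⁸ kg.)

λ = 1660 fm

KE = 2630 eV = 4.213 × 10⁻¹⁶ J.
p = √(2mKE) = √(2 × 1.884 × 10⁻²⁸ × 4.213 × 10⁻¹⁶) = 3.984 × 10⁻²² kg·m/s.
λ = h/p = 6.626 × 10⁻³⁴ / 3.984 × 10⁻²² = 1.66 × 10⁻¹² m = 1660 fm.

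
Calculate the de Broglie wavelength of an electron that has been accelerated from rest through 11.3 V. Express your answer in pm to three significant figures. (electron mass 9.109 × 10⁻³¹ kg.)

KE = eV = 1.602 × 10⁻¹⁹ × 11.30 = 1.810 × 10⁻¹⁸ J.
p = √(2mKE) = √(2 × 9.109 × 10⁻³¹ × 1.810 × 10⁻¹⁸) = 1.816 × 10⁻²⁴ kg·m/s.
λ = h/p = 6.626 × 10⁻³⁴ / 1.816 × 10⁻²⁴ = 3.65 × 10⁻¹⁰ m = 365 pm.

λ = 365 pm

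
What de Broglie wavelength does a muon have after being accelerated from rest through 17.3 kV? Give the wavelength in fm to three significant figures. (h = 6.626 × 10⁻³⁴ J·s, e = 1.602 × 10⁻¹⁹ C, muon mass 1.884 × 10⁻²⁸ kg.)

KE = eV = 1.602 × 10⁻¹⁹ × 1.730 × 10⁴ = 2.771 × 10⁻¹⁵ J.
p = √(2mKE) = √(2 × 1.884 × 10⁻²⁸ × 2.771 × 10⁻¹⁵) = 1.022 × 10⁻²¹ kg·m/s.
λ = h/p = 6.626 × 10⁻³⁴ / 1.022 × 10⁻²¹ = 6.48 × 10⁻¹³ m = 648 fm.

λ = 648 fm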